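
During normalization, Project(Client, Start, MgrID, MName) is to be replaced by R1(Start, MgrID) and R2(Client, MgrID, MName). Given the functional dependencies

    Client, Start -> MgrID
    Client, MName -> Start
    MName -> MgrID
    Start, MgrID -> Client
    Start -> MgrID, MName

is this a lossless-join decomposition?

No

Common attributes: R1 ∩ R2 = {MgrID}.
No dependency enlarges {MgrID}, so (MgrID)⁺ = {MgrID}.
The closure contains neither all of R1 = {Start, MgrID} nor all of R2 = {Client, MgrID, MName}, so the common attributes are not a superkey of either fragment. The join is lossy.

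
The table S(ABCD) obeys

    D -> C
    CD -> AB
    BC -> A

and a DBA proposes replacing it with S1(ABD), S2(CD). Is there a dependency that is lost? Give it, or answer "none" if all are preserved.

Check BC → A: no single fragment contains all of {ABC}, and the restricted closure of {BC} across the fragments never reaches {A}.
D → C is preserved.
CD → AB is preserved.

BC -> A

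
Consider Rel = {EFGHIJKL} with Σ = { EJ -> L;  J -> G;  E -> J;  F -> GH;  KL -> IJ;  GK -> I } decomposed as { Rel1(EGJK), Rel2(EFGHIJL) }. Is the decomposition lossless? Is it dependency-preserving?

lossy and not dependency-preserving

Lossless test: (EGJ)⁺ = {EGJL}, which is a superkey of neither fragment — lossy.
Dependency preservation: the restricted closure of {KL} across the fragments never reaches {IJ}, so KL → IJ cannot be enforced without a join — not preserved.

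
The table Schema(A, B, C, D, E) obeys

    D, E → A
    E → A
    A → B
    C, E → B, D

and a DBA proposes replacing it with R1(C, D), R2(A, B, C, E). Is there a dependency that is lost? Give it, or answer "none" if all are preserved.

Check C, E → B, D: no single fragment contains all of {B, C, D, E}, and the restricted closure of {C, E} across the fragments never reaches {B, D}.
D, E → A is preserved.
E → A is preserved.
A → B is preserved.

C, E → B, D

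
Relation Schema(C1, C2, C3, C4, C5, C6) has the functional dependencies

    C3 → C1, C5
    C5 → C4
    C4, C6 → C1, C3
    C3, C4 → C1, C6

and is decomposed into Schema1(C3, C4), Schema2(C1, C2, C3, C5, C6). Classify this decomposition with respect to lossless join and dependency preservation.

Lossless test: (C3)⁺ = {C1, C3, C4, C5, C6}, which contains all of one fragment — lossless.
Dependency preservation: the restricted closure of {C5} across the fragments never reaches {C4}, so C5 → C4 cannot be enforced without a join — not preserved.

lossless but not dependency-preserving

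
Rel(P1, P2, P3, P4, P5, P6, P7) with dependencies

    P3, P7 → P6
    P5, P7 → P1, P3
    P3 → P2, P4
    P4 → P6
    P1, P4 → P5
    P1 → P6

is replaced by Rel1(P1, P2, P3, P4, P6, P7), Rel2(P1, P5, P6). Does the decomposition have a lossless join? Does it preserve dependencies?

Lossless test: (P1, P6)⁺ = {P1, P6}, which is a superkey of neither fragment — lossy.
Dependency preservation: the restricted closure of {P5, P7} across the fragments never reaches {P1, P3}, so P5, P7 → P1, P3 cannot be enforced without a join — not preserved.

lossy and not dependency-preserving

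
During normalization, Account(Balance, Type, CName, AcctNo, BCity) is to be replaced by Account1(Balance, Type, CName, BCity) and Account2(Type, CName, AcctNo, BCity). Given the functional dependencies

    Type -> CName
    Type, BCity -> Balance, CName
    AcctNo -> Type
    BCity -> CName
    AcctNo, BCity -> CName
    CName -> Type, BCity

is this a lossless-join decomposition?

Common attributes: Account1 ∩ Account2 = {Type, CName, BCity}.
Closure of {Type, CName, BCity}: Type, BCity → Balance, CName applies, adding Balance. So (Type, CName, BCity)⁺ = {Balance, Type, CName, BCity}.
This closure contains every attribute of Account1, so Account1 ∩ Account2 → Account1. The join is lossless.

Yes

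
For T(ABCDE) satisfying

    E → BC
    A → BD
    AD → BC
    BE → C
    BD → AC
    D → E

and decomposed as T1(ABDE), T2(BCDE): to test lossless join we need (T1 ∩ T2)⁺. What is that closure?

T1 ∩ T2 = {BDE}.
E → BC applies, adding C
BD → AC applies, adding A
Closure: {ABCDE}.

ABCDE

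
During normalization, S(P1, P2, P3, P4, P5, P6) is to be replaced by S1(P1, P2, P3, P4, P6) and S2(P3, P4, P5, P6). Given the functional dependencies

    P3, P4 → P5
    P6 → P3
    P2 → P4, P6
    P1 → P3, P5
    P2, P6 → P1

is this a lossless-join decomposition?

Common attributes: S1 ∩ S2 = {P3, P4, P6}.
Closure of {P3, P4, P6}: P3, P4 → P5 applies, adding P5. So (P3, P4, P6)⁺ = {P3, P4, P5, P6}.
This closure contains every attribute of S2, so S1 ∩ S2 → S2. The join is lossless.

Yes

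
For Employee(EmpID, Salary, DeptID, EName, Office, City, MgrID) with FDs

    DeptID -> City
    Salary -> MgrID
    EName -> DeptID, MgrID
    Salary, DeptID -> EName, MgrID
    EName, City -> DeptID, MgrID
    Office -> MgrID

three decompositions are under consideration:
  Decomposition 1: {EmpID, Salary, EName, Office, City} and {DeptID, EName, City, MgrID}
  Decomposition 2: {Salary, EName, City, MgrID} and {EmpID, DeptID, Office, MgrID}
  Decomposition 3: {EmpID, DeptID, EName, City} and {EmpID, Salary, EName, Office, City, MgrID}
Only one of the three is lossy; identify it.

Decomposition 1: common = {EName, City}, closure = {DeptID, EName, City, MgrID} → lossless.
Decomposition 2: common = {MgrID}, closure = {MgrID} → lossy.
Decomposition 3: common = {EmpID, EName, City}, closure = {EmpID, DeptID, EName, City, MgrID} → lossless.

Decomposition 2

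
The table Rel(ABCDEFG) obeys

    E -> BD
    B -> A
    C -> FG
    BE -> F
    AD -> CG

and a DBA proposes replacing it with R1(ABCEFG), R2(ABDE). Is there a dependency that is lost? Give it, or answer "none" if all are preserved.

AD -> CG

Check AD → CG: no single fragment contains all of {ACDG}, and the restricted closure of {AD} across the fragments never reaches {CG}.
E → BD is preserved.
B → A is preserved.
C → FG is preserved.
BE → F is preserved.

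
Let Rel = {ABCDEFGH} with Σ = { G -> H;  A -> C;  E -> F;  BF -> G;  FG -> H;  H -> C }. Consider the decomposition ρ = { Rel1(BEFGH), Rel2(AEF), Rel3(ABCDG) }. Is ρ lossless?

No

Chase test. Columns are ABCDEFGH; row i has aⱼ where attribute j ∈ Reli, else bᵢⱼ.
Initial tableau (one row per fragment):
  row 1: b11 a2 b13 b14 a5 a6 a7 a8
  row 2: a1 b22 b23 b24 a5 a6 b27 b28
  row 3: a1 a2 a3 a4 b35 b36 a7 b38
Rows 1 and 3 agree on G; apply G→H and equate their H entries.
Rows 2 and 3 agree on A; apply A→C and equate their C entries.
Rows 1 and 3 agree on H; apply H→C and equate their C entries.
No row becomes fully distinguished — the join is lossy.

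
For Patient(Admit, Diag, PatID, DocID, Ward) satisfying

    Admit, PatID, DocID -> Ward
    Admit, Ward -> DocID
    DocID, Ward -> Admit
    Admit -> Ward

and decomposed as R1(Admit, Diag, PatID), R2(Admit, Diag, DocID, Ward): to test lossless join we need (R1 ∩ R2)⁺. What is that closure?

R1 ∩ R2 = {Admit, Diag}.
Admit → Ward applies, adding Ward
Admit, Ward → DocID applies, adding DocID
Closure: {Admit, Diag, DocID, Ward}.

Admit, Diag, DocID, Ward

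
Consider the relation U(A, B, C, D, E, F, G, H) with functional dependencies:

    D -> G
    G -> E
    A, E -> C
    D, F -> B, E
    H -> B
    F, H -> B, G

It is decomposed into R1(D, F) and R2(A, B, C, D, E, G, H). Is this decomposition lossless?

No

Common attributes: R1 ∩ R2 = {D}.
Closure of {D}: D → G applies, adding G; G → E applies, adding E. So (D)⁺ = {D, E, G}.
The closure contains neither all of R1 = {D, F} nor all of R2 = {A, B, C, D, E, G, H}, so the common attributes are not a superkey of either fragment. The join is lossy.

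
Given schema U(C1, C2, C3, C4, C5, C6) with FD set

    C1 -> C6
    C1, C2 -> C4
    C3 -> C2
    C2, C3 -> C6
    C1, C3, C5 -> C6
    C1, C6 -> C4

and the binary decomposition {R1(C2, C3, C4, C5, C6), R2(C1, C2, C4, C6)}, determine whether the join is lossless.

Common attributes: R1 ∩ R2 = {C2, C4, C6}.
No dependency enlarges {C2, C4, C6}, so (C2, C4, C6)⁺ = {C2, C4, C6}.
The closure contains neither all of R1 = {C2, C3, C4, C5, C6} nor all of R2 = {C1, C2, C4, C6}, so the common attributes are not a superkey of either fragment. The join is lossy.

No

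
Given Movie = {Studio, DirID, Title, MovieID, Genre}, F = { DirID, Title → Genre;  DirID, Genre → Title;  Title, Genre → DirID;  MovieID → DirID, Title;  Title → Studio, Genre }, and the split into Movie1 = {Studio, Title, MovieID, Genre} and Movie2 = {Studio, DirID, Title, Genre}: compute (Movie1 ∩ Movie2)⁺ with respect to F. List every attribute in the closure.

Studio, DirID, Title, Genre

Movie1 ∩ Movie2 = {Studio, Title, Genre}.
Title, Genre → DirID applies, adding DirID
Closure: {Studio, DirID, Title, Genre}.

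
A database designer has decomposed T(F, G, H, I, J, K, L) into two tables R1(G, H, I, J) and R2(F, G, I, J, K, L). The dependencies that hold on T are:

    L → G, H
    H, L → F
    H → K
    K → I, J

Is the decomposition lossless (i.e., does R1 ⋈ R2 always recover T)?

Common attributes: R1 ∩ R2 = {G, I, J}.
No dependency enlarges {G, I, J}, so (G, I, J)⁺ = {G, I, J}.
The closure contains neither all of R1 = {G, H, I, J} nor all of R2 = {F, G, I, J, K, L}, so the common attributes are not a superkey of either fragment. The join is lossy.

No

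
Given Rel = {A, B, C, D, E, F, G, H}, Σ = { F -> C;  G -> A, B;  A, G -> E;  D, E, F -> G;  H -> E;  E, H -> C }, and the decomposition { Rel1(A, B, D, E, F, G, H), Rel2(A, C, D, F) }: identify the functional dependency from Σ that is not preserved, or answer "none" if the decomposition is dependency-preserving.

E, H -> C

Check E, H → C: no single fragment contains all of {C, E, H}, and the restricted closure of {E, H} across the fragments never reaches {C}.
F → C is preserved.
G → A, B is preserved.
A, G → E is preserved.
D, E, F → G is preserved.
H → E is preserved.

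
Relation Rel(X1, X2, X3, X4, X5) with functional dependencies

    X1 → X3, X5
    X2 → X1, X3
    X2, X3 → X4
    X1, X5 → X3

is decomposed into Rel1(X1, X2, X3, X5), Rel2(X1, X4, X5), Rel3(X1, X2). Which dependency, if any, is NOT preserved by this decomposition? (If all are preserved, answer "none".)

X2, X3 → X4

Check X2, X3 → X4: no single fragment contains all of {X2, X3, X4}, and the restricted closure of {X2, X3} across the fragments never reaches {X4}.
X1 → X3, X5 is preserved.
X2 → X1, X3 is preserved.
X1, X5 → X3 is preserved.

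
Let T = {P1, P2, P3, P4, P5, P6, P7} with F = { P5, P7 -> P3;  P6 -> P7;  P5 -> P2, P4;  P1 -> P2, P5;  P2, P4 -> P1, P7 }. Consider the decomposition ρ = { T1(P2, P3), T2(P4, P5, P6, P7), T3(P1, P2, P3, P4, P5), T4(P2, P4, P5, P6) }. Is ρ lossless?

Yes

Chase test. Columns are P1, P2, P3, P4, P5, P6, P7; row i has aⱼ where attribute j ∈ Ti, else bᵢⱼ.
Initial tableau (one row per fragment):
  row 1: b11 a2 a3 b14 b15 b16 b17
  row 2: b21 b22 b23 a4 a5 a6 a7
  row 3: a1 a2 a3 a4 a5 b36 b37
  row 4: b41 a2 b43 a4 a5 a6 b47
Rows 2 and 4 agree on P6; apply P6→P7 and equate their P7 entries.
Rows 2 and 3 agree on P5; apply P5→P2, P4 and equate their P2, P4 entries.
Rows 2 and 3 agree on P2, P4; apply P2, P4→P1, P7 and equate their P1, P7 entries.
Rows 2 and 4 agree on P2, P4; apply P2, P4→P1, P7 and equate their P1, P7 entries.
Rows 2 and 3 agree on P5, P7; apply P5, P7→P3 and equate their P3 entries.
Rows 2 and 4 agree on P5, P7; apply P5, P7→P3 and equate their P3 entries.
Row 2 is now all distinguished symbols — the join is lossless.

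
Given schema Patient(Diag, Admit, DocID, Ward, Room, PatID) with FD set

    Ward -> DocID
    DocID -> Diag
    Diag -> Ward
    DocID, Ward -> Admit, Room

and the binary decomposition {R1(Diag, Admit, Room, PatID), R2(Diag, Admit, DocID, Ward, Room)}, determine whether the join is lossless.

Yes

Common attributes: R1 ∩ R2 = {Diag, Admit, Room}.
Closure of {Diag, Admit, Room}: Diag → Ward applies, adding Ward; Ward → DocID applies, adding DocID. So (Diag, Admit, Room)⁺ = {Diag, Admit, DocID, Ward, Room}.
This closure contains every attribute of R2, so R1 ∩ R2 → R2. The join is lossless.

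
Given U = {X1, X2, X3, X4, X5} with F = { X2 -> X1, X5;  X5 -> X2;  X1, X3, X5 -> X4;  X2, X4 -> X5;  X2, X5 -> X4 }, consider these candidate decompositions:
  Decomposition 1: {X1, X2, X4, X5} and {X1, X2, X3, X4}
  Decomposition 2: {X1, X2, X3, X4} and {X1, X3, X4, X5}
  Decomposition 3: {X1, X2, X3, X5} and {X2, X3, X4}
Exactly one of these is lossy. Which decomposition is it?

Decomposition 2

Decomposition 1: common = {X1, X2, X4}, closure = {X1, X2, X4, X5} → lossless.
Decomposition 2: common = {X1, X3, X4}, closure = {X1, X3, X4} → lossy.
Decomposition 3: common = {X2, X3}, closure = {X1, X2, X3, X4, X5} → lossless.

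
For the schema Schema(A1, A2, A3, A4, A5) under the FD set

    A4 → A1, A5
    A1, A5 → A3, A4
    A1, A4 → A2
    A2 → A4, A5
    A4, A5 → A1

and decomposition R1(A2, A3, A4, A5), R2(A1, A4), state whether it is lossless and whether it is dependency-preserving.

Lossless test: (A4)⁺ = {A1, A2, A3, A4, A5}, which contains all of one fragment — lossless.
Dependency preservation: the restricted closure of {A1, A5} across the fragments never reaches {A3, A4}, so A1, A5 → A3, A4 cannot be enforced without a join — not preserved.

lossless but not dependency-preserving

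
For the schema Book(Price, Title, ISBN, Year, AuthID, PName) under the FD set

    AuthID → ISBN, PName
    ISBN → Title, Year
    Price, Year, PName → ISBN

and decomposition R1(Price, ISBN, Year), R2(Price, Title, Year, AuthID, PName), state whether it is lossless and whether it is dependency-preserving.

Lossless test: (Price, Year)⁺ = {Price, Year}, which is a superkey of neither fragment — lossy.
Dependency preservation: the restricted closure of {AuthID} across the fragments never reaches {ISBN, PName}, so AuthID → ISBN, PName cannot be enforced without a join — not preserved.

lossy and not dependency-preserving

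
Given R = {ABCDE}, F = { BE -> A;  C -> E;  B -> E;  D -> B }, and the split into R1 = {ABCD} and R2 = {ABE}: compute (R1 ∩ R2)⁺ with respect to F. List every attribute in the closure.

ABE

R1 ∩ R2 = {AB}.
B → E applies, adding E
Closure: {ABE}.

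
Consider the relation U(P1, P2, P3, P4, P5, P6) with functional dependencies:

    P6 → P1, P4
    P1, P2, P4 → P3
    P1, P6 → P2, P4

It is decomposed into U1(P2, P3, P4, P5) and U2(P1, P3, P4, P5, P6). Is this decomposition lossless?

No

Common attributes: U1 ∩ U2 = {P3, P4, P5}.
No dependency enlarges {P3, P4, P5}, so (P3, P4, P5)⁺ = {P3, P4, P5}.
The closure contains neither all of U1 = {P2, P3, P4, P5} nor all of U2 = {P1, P3, P4, P5, P6}, so the common attributes are not a superkey of either fragment. The join is lossy.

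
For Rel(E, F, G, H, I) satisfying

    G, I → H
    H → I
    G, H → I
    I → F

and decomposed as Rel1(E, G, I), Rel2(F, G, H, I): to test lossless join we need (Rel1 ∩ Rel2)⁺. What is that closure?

F, G, H, I

Rel1 ∩ Rel2 = {G, I}.
G, I → H applies, adding H
I → F applies, adding F
Closure: {F, G, H, I}.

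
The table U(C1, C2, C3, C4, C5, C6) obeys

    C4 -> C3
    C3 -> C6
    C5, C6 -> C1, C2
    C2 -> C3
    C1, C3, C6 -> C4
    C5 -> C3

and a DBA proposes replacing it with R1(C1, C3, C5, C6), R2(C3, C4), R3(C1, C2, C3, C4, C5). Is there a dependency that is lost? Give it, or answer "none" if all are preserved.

C4 → C3 lies within R2.
C3 → C6 lies within R1.
C5, C6 → C1, C2: restricted closure across fragments reaches C1, C2.
C2 → C3 lies within R3.
C1, C3, C6 → C4: restricted closure across fragments reaches C4.
C5 → C3 lies within R1.
Every dependency is enforceable on the fragments, so the decomposition is dependency-preserving.

none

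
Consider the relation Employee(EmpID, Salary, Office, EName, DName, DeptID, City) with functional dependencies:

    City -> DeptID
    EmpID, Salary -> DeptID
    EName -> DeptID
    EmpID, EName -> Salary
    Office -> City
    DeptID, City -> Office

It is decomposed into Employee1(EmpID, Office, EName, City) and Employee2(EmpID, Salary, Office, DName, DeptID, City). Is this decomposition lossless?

No

Common attributes: Employee1 ∩ Employee2 = {EmpID, Office, City}.
Closure of {EmpID, Office, City}: City → DeptID applies, adding DeptID. So (EmpID, Office, City)⁺ = {EmpID, Office, DeptID, City}.
The closure contains neither all of Employee1 = {EmpID, Office, EName, City} nor all of Employee2 = {EmpID, Salary, Office, DName, DeptID, City}, so the common attributes are not a superkey of either fragment. The join is lossy.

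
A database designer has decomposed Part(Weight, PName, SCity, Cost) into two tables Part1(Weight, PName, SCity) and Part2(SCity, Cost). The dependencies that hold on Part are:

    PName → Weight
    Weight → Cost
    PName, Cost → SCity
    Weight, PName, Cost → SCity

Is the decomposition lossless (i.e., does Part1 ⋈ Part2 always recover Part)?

No

Common attributes: Part1 ∩ Part2 = {SCity}.
No dependency enlarges {SCity}, so (SCity)⁺ = {SCity}.
The closure contains neither all of Part1 = {Weight, PName, SCity} nor all of Part2 = {SCity, Cost}, so the common attributes are not a superkey of either fragment. The join is lossy.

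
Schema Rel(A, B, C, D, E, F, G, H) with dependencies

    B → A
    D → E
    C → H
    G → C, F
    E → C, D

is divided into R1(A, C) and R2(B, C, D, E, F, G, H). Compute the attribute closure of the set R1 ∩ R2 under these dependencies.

R1 ∩ R2 = {C}.
C → H applies, adding H
Closure: {C, H}.

C, H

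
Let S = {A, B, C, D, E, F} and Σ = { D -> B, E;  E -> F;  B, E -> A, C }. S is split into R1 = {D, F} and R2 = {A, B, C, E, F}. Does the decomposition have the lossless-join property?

Common attributes: R1 ∩ R2 = {F}.
No dependency enlarges {F}, so (F)⁺ = {F}.
The closure contains neither all of R1 = {D, F} nor all of R2 = {A, B, C, E, F}, so the common attributes are not a superkey of either fragment. The join is lossy.

No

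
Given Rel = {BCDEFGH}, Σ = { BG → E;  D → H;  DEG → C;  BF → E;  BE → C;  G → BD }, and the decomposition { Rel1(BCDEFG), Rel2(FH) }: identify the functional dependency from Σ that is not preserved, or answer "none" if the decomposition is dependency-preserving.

D → H

Check D → H: no single fragment contains all of {DH}, and the restricted closure of {D} across the fragments never reaches {H}.
BG → E is preserved.
DEG → C is preserved.
BF → E is preserved.
BE → C is preserved.
G → BD is preserved.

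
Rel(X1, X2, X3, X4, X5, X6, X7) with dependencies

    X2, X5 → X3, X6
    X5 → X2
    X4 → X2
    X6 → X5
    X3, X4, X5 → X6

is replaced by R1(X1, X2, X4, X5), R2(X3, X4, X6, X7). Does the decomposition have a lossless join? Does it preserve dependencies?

lossy and not dependency-preserving

Lossless test: (X4)⁺ = {X2, X4}, which is a superkey of neither fragment — lossy.
Dependency preservation: the restricted closure of {X2, X5} across the fragments never reaches {X3, X6}, so X2, X5 → X3, X6 cannot be enforced without a join — not preserved.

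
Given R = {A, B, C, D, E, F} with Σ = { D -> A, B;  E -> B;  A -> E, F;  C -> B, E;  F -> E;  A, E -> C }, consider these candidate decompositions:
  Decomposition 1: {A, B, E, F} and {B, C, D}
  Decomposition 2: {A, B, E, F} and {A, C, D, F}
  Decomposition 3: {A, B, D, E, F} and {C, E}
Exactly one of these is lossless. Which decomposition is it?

Decomposition 1: common = {B}, closure = {B} → lossy.
Decomposition 2: common = {A, F}, closure = {A, B, C, E, F} → lossless.
Decomposition 3: common = {E}, closure = {B, E} → lossy.

Decomposition 2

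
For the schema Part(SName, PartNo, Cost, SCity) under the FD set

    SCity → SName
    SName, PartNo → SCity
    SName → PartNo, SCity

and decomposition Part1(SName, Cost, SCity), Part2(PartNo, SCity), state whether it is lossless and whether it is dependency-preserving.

Lossless test: (SCity)⁺ = {SName, PartNo, SCity}, which contains all of one fragment — lossless.
Dependency preservation: SName, PartNo → SCity; SName → PartNo, SCity are not contained in any single fragment, but the restricted closure of each left-hand side across the fragments still reaches the right-hand side; the remaining FDs each lie inside some fragment. All dependencies are preserved.

lossless and dependency-preserving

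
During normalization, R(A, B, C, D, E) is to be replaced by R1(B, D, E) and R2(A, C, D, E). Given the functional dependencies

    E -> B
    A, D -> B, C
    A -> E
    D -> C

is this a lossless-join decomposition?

Yes

Common attributes: R1 ∩ R2 = {D, E}.
Closure of {D, E}: E → B applies, adding B; D → C applies, adding C. So (D, E)⁺ = {B, C, D, E}.
This closure contains every attribute of R1, so R1 ∩ R2 → R1. The join is lossless.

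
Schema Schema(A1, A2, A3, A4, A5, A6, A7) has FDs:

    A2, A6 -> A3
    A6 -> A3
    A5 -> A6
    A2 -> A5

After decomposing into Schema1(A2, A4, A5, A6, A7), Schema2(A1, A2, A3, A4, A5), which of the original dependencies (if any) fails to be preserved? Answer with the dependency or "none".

A6 -> A3

Check A6 → A3: no single fragment contains all of {A3, A6}, and the restricted closure of {A6} across the fragments never reaches {A3}.
A2, A6 → A3 is preserved.
A5 → A6 is preserved.
A2 → A5 is preserved.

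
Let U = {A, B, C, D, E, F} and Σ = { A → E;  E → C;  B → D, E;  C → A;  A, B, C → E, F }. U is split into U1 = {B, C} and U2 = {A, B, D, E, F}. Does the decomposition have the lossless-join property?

Common attributes: U1 ∩ U2 = {B}.
Closure of {B}: B → D, E applies, adding D, E; E → C applies, adding C; C → A applies, adding A; A, B, C → E, F applies, adding F. So (B)⁺ = {A, B, C, D, E, F}.
This closure contains every attribute of U1, so U1 ∩ U2 → U1. The join is lossless.

Yes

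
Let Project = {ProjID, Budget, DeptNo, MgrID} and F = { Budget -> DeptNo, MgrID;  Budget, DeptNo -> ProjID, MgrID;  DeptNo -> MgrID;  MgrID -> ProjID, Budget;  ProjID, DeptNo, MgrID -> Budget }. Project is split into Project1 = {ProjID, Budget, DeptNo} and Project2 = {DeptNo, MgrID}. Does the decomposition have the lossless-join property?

Yes

Common attributes: Project1 ∩ Project2 = {DeptNo}.
Closure of {DeptNo}: DeptNo → MgrID applies, adding MgrID; MgrID → ProjID, Budget applies, adding ProjID, Budget. So (DeptNo)⁺ = {ProjID, Budget, DeptNo, MgrID}.
This closure contains every attribute of Project1, so Project1 ∩ Project2 → Project1. The join is lossless.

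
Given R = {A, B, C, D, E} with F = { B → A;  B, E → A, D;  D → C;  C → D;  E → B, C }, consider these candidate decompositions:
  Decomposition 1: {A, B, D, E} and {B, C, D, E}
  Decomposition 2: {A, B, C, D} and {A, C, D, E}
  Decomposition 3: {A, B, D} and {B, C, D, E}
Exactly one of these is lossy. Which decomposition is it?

Decomposition 2

Decomposition 1: common = {B, D, E}, closure = {A, B, C, D, E} → lossless.
Decomposition 2: common = {A, C, D}, closure = {A, C, D} → lossy.
Decomposition 3: common = {B, D}, closure = {A, B, C, D} → lossless.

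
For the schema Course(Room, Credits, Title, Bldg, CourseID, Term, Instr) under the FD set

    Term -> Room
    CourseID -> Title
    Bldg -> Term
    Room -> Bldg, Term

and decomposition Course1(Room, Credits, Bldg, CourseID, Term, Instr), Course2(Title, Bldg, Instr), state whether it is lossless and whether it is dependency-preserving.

lossy and not dependency-preserving

Lossless test: (Bldg, Instr)⁺ = {Room, Bldg, Term, Instr}, which is a superkey of neither fragment — lossy.
Dependency preservation: the restricted closure of {CourseID} across the fragments never reaches {Title}, so CourseID → Title cannot be enforced without a join — not preserved.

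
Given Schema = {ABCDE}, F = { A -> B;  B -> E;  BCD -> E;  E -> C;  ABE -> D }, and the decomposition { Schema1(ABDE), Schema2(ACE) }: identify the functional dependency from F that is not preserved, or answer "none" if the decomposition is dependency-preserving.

none

A → B lies within Schema1.
B → E lies within Schema1.
BCD → E: restricted closure across fragments reaches E.
E → C lies within Schema2.
ABE → D lies within Schema1.
Every dependency is enforceable on the fragments, so the decomposition is dependency-preserving.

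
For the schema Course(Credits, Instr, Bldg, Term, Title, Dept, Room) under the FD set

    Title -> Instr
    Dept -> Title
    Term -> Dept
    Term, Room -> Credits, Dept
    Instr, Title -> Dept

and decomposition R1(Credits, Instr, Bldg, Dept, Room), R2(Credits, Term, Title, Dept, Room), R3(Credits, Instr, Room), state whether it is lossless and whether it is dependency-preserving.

lossy but dependency-preserving

Lossless test (chase): Rows 1 and 2 agree on Dept; apply Dept→Title and equate their Title entries. Rows 1 and 2 agree on Title; apply Title→Instr and equate their Instr entries. No row becomes fully distinguished — the join is lossy.
Dependency preservation: Title → Instr; Instr, Title → Dept are not contained in any single fragment, but the restricted closure of each left-hand side across the fragments still reaches the right-hand side; the remaining FDs each lie inside some fragment. All dependencies are preserved.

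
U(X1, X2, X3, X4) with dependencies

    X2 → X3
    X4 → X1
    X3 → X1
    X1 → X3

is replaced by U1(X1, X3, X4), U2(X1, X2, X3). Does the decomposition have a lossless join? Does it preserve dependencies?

Lossless test: (X1, X3)⁺ = {X1, X3}, which is a superkey of neither fragment — lossy.
Dependency preservation: every FD's attributes lie within a single fragment, so each can be enforced locally — preserved.

lossy but dependency-preserving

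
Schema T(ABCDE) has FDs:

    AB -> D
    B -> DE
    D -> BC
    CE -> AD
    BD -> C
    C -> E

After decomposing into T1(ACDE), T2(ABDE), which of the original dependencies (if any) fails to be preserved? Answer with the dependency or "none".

AB → D lies within T2.
B → DE lies within T2.
D → BC: restricted closure across fragments reaches BC.
CE → AD lies within T1.
BD → C: restricted closure across fragments reaches C.
C → E lies within T1.
Every dependency is enforceable on the fragments, so the decomposition is dependency-preserving.

none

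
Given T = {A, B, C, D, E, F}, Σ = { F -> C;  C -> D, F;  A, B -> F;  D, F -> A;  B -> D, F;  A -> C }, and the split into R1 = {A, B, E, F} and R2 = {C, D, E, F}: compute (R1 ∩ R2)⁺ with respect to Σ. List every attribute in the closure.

R1 ∩ R2 = {E, F}.
F → C applies, adding C
C → D, F applies, adding D
D, F → A applies, adding A
Closure: {A, C, D, E, F}.

A, C, D, E, F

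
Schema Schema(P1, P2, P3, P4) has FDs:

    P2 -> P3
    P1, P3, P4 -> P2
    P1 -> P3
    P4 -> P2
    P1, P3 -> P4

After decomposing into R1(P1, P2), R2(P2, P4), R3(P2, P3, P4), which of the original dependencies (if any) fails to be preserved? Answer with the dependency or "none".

Check P1, P3 → P4: no single fragment contains all of {P1, P3, P4}, and the restricted closure of {P1, P3} across the fragments never reaches {P4}.
P2 → P3 is preserved.
P1, P3, P4 → P2 is preserved.
P1 → P3 is preserved.
P4 → P2 is preserved.

P1, P3 -> P4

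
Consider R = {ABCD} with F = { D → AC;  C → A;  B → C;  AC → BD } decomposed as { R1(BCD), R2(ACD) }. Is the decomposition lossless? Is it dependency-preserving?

lossless and dependency-preserving

Lossless test: (CD)⁺ = {ABCD}, which contains all of one fragment — lossless.
Dependency preservation: AC → BD is not contained in any single fragment, but the restricted closure of its left-hand side across the fragments still reaches the right-hand side; the remaining FDs each lie inside some fragment. All dependencies are preserved.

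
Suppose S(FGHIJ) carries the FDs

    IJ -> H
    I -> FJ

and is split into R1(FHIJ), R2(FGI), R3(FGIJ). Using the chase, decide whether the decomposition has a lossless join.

Yes

Chase test. Columns are FGHIJ; row i has aⱼ where attribute j ∈ Ri, else bᵢⱼ.
Initial tableau (one row per fragment):
  row 1: a1 b12 a3 a4 a5
  row 2: a1 a2 b23 a4 b25
  row 3: a1 a2 b33 a4 a5
Rows 1 and 3 agree on IJ; apply IJ→H and equate their H entries.
Rows 1 and 2 agree on I; apply I→FJ and equate their FJ entries.
Rows 1 and 2 agree on IJ; apply IJ→H and equate their H entries.
Row 2 is now all distinguished symbols — the join is lossless.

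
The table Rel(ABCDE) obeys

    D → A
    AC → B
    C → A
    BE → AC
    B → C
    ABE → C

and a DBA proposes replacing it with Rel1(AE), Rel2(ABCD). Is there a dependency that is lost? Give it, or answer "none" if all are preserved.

D → A lies within Rel2.
AC → B lies within Rel2.
C → A lies within Rel2.
BE → AC: restricted closure across fragments reaches AC.
B → C lies within Rel2.
ABE → C: restricted closure across fragments reaches C.
Every dependency is enforceable on the fragments, so the decomposition is dependency-preserving.

none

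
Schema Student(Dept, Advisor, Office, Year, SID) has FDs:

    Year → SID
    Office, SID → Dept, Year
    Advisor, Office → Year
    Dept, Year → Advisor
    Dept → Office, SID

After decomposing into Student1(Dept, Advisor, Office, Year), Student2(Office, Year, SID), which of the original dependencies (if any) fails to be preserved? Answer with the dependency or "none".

none

Year → SID lies within Student2.
Office, SID → Dept, Year: restricted closure across fragments reaches Dept, Year.
Advisor, Office → Year lies within Student1.
Dept, Year → Advisor lies within Student1.
Dept → Office, SID: restricted closure across fragments reaches Office, SID.
Every dependency is enforceable on the fragments, so the decomposition is dependency-preserving.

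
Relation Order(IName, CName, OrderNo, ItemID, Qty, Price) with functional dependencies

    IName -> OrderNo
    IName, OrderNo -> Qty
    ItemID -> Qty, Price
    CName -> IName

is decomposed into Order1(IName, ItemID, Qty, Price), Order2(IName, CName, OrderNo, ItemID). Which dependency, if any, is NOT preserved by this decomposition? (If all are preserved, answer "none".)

none

IName → OrderNo lies within Order2.
IName, OrderNo → Qty: restricted closure across fragments reaches Qty.
ItemID → Qty, Price lies within Order1.
CName → IName lies within Order2.
Every dependency is enforceable on the fragments, so the decomposition is dependency-preserving.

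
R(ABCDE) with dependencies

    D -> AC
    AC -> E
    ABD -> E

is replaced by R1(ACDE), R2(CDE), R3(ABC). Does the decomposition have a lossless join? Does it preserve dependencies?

lossy but dependency-preserving

Lossless test (chase): Rows 1 and 2 agree on D; apply D→AC and equate their AC entries. Rows 1 and 3 agree on AC; apply AC→E and equate their E entries. No row becomes fully distinguished — the join is lossy.
Dependency preservation: ABD → E is not contained in any single fragment, but the restricted closure of its left-hand side across the fragments still reaches the right-hand side; the remaining FDs each lie inside some fragment. All dependencies are preserved.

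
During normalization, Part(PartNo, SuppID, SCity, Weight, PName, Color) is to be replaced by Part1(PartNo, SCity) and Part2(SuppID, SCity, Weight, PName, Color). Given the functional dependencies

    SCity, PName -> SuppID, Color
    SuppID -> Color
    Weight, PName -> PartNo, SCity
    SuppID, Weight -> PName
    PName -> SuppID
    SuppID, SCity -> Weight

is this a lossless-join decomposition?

Common attributes: Part1 ∩ Part2 = {SCity}.
No dependency enlarges {SCity}, so (SCity)⁺ = {SCity}.
The closure contains neither all of Part1 = {PartNo, SCity} nor all of Part2 = {SuppID, SCity, Weight, PName, Color}, so the common attributes are not a superkey of either fragment. The join is lossy.

No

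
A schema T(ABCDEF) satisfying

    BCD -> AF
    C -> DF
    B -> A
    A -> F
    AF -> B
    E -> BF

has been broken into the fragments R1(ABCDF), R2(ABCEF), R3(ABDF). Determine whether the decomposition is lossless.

Yes

Chase test. Columns are ABCDEF; row i has aⱼ where attribute j ∈ Ri, else bᵢⱼ.
Initial tableau (one row per fragment):
  row 1: a1 a2 a3 a4 b15 a6
  row 2: a1 a2 a3 b24 a5 a6
  row 3: a1 a2 b33 a4 b35 a6
Rows 1 and 2 agree on C; apply C→DF and equate their DF entries.
Row 2 is now all distinguished symbols — the join is lossless.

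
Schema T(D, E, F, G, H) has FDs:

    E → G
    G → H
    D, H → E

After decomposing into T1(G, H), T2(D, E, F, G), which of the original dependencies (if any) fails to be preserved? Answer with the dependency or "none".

D, H → E

Check D, H → E: no single fragment contains all of {D, E, H}, and the restricted closure of {D, H} across the fragments never reaches {E}.
E → G is preserved.
G → H is preserved.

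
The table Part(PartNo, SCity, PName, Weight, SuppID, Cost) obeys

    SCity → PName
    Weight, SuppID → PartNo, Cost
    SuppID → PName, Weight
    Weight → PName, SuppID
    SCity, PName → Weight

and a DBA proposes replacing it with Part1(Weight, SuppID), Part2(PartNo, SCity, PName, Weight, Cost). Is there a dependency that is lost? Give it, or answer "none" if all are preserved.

SCity → PName lies within Part2.
Weight, SuppID → PartNo, Cost: restricted closure across fragments reaches PartNo, Cost.
SuppID → PName, Weight: restricted closure across fragments reaches PName, Weight.
Weight → PName, SuppID: restricted closure across fragments reaches PName, SuppID.
SCity, PName → Weight lies within Part2.
Every dependency is enforceable on the fragments, so the decomposition is dependency-preserving.

none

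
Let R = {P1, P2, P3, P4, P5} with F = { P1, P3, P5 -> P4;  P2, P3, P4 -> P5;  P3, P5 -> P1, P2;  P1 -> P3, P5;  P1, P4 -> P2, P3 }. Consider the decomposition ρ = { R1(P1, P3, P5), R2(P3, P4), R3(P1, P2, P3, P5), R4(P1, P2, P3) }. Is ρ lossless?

No

Chase test. Columns are P1, P2, P3, P4, P5; row i has aⱼ where attribute j ∈ Ri, else bᵢⱼ.
Initial tableau (one row per fragment):
  row 1: a1 b12 a3 b14 a5
  row 2: b21 b22 a3 a4 b25
  row 3: a1 a2 a3 b34 a5
  row 4: a1 a2 a3 b44 b45
Rows 1 and 3 agree on P1, P3, P5; apply P1, P3, P5→P4 and equate their P4 entries.
Rows 1 and 3 agree on P3, P5; apply P3, P5→P1, P2 and equate their P1, P2 entries.
Rows 1 and 4 agree on P1; apply P1→P3, P5 and equate their P3, P5 entries.
Rows 1 and 4 agree on P1, P3, P5; apply P1, P3, P5→P4 and equate their P4 entries.
No row becomes fully distinguished — the join is lossy.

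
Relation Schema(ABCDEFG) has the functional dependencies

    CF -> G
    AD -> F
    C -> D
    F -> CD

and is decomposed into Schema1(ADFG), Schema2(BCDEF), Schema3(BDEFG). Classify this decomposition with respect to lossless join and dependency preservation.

lossy but dependency-preserving

Lossless test (chase): Rows 1 and 2 agree on F; apply F→CD and equate their CD entries. Rows 1 and 3 agree on F; apply F→CD and equate their CD entries. Rows 1 and 2 agree on CF; apply CF→G and equate their G entries. No row becomes fully distinguished — the join is lossy.
Dependency preservation: CF → G is not contained in any single fragment, but the restricted closure of its left-hand side across the fragments still reaches the right-hand side; the remaining FDs each lie inside some fragment. All dependencies are preserved.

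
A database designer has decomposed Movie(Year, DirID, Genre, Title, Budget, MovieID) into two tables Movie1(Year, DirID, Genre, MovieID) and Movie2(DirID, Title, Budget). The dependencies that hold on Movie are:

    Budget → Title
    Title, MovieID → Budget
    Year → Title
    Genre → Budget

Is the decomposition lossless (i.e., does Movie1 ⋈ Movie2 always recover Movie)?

Common attributes: Movie1 ∩ Movie2 = {DirID}.
No dependency enlarges {DirID}, so (DirID)⁺ = {DirID}.
The closure contains neither all of Movie1 = {Year, DirID, Genre, MovieID} nor all of Movie2 = {DirID, Title, Budget}, so the common attributes are not a superkey of either fragment. The join is lossy.

No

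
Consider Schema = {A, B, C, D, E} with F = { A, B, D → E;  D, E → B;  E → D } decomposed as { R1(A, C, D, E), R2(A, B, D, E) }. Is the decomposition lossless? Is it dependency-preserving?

Lossless test: (A, D, E)⁺ = {A, B, D, E}, which contains all of one fragment — lossless.
Dependency preservation: every FD's attributes lie within a single fragment, so each can be enforced locally — preserved.

lossless and dependency-preserving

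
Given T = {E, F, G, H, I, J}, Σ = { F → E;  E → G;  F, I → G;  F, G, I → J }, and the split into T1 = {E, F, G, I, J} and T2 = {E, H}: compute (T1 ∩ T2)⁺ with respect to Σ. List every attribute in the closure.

T1 ∩ T2 = {E}.
E → G applies, adding G
Closure: {E, G}.

E, G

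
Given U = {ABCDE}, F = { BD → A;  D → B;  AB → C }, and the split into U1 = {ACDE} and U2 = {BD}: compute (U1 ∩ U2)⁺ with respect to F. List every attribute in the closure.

U1 ∩ U2 = {D}.
D → B applies, adding B
BD → A applies, adding A
AB → C applies, adding C
Closure: {ABCD}.

ABCD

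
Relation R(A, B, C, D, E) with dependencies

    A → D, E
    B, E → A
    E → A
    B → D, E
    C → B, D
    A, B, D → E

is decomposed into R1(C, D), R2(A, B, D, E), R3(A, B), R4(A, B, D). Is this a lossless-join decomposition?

Chase test. Columns are A, B, C, D, E; row i has aⱼ where attribute j ∈ Ri, else bᵢⱼ.
Initial tableau (one row per fragment):
  row 1: b11 b12 a3 a4 b15
  row 2: a1 a2 b23 a4 a5
  row 3: a1 a2 b33 b34 b35
  row 4: a1 a2 b43 a4 b45
Rows 2 and 3 agree on A; apply A→D, E and equate their D, E entries.
Rows 2 and 4 agree on A; apply A→D, E and equate their D, E entries.
No row becomes fully distinguished — the join is lossy.

No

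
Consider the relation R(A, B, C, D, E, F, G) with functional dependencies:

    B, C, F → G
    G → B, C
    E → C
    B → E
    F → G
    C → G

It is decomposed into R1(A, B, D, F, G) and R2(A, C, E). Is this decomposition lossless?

Common attributes: R1 ∩ R2 = {A}.
No dependency enlarges {A}, so (A)⁺ = {A}.
The closure contains neither all of R1 = {A, B, D, F, G} nor all of R2 = {A, C, E}, so the common attributes are not a superkey of either fragment. The join is lossy.

No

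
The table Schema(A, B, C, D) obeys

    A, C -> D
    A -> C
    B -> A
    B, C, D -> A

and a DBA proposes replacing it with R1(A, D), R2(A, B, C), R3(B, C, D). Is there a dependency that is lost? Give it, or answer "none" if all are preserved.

none

A, C → D: restricted closure across fragments reaches D.
A → C lies within R2.
B → A lies within R2.
B, C, D → A: restricted closure across fragments reaches A.
Every dependency is enforceable on the fragments, so the decomposition is dependency-preserving.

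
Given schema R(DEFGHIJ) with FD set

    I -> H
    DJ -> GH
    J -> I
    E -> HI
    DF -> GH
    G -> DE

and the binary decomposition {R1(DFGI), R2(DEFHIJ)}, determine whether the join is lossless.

Yes

Common attributes: R1 ∩ R2 = {DFI}.
Closure of {DFI}: I → H applies, adding H; DF → GH applies, adding G; G → DE applies, adding E. So (DFI)⁺ = {DEFGHI}.
This closure contains every attribute of R1, so R1 ∩ R2 → R1. The join is lossless.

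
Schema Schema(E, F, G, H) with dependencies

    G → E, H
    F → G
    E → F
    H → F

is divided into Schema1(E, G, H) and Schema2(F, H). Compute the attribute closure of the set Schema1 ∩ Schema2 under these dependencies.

Schema1 ∩ Schema2 = {H}.
H → F applies, adding F
F → G applies, adding G
G → E, H applies, adding E
Closure: {E, F, G, H}.

E, F, G, H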